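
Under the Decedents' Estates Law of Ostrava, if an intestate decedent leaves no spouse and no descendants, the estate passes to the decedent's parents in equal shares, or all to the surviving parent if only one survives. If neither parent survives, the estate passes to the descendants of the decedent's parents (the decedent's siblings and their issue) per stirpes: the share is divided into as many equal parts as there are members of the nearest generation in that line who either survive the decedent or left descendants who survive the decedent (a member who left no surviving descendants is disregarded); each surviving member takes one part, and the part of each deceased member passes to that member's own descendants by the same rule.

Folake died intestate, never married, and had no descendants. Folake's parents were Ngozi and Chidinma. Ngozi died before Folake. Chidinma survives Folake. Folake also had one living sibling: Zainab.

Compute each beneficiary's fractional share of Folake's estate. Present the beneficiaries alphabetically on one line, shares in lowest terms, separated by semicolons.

Chidinma 1

Only one parent, Chidinma, survives, so Chidinma takes the entire estate. The siblings take nothing because a surviving parent has priority.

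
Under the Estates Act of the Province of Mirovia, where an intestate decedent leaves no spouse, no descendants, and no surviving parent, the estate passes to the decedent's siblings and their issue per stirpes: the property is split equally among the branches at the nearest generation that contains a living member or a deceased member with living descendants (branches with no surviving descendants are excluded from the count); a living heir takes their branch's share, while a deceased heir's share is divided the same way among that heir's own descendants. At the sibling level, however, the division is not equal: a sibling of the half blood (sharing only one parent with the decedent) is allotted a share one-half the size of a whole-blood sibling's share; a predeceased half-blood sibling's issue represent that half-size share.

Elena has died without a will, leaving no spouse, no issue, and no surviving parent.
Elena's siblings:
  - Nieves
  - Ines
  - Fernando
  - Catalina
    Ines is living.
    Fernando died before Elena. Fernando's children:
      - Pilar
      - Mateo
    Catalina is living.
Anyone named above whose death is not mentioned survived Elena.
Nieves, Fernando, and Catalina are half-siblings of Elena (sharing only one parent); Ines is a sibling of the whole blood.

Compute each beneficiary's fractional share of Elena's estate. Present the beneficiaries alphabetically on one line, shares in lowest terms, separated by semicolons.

No spouse, descendants, or parent survives, so the estate passes to Elena's siblings per stirpes.
Half-blood siblings count for one-half the weight of whole-blood siblings at the initial division.
Dividing 1 in proportion to weights (total weight 5/2): Nieves (weight 1/2) → 1/5; Ines (weight 1) → 2/5; Fernando (weight 1/2) → 1/5; Catalina (weight 1/2) → 1/5.
Nieves is living and takes 1/5.
Ines is living and takes 2/5.
Fernando predeceased; the 1/5 allotted to Fernando's branch passes to Fernando's issue by representation.
The 1/5 is divided into 2 equal shares of 1/10 among Pilar, Mateo.
Pilar is living and takes 1/10.
Mateo is living and takes 1/10.
Catalina is living and takes 1/5.

Catalina 1/5; Ines 2/5; Mateo 1/10; Nieves 1/5; Pilar 1/10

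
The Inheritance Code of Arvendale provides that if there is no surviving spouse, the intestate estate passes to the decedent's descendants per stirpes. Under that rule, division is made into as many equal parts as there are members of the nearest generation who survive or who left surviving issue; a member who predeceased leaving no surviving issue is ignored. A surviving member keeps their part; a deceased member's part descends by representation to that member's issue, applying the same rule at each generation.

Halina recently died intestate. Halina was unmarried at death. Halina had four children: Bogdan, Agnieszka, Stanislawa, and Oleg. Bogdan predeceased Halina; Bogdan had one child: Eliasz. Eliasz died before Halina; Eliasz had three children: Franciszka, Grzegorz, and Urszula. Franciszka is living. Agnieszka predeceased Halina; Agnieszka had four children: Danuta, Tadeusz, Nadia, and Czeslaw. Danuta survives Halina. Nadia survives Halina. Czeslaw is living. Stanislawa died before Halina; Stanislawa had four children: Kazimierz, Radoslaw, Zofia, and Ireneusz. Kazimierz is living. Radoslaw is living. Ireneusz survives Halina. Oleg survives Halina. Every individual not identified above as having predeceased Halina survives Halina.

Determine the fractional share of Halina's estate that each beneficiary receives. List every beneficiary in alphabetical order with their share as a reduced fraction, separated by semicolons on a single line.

Czeslaw 1/16; Danuta 1/16; Franciszka 1/12; Grzegorz 1/12; Ireneusz 1/16; Kazimierz 1/16; Nadia 1/16; Oleg 1/4; Radoslaw 1/16; Tadeusz 1/16; Urszula 1/12; Zofia 1/16

There is no surviving spouse, so the entire estate passes to Halina's descendants per stirpes.
The estate is divided into 4 equal shares of 1/4 among Bogdan, Agnieszka, Stanislawa, Oleg.
Bogdan predeceased; the 1/4 allotted to Bogdan's branch passes to Bogdan's issue by representation.
Eliasz's line is the sole branch at this level, so the full 1/4 passes to Eliasz's issue by representation.
The 1/4 is divided into 3 equal shares of 1/12 among Franciszka, Grzegorz, Urszula.
Franciszka is living and takes 1/12.
Grzegorz is living and takes 1/12.
Urszula is living and takes 1/12.
Agnieszka predeceased; the 1/4 allotted to Agnieszka's branch passes to Agnieszka's issue by representation.
The 1/4 is divided into 4 equal shares of 1/16 among Danuta, Tadeusz, Nadia, Czeslaw.
Danuta is living and takes 1/16.
Tadeusz is living and takes 1/16.
Nadia is living and takes 1/16.
Czeslaw is living and takes 1/16.
Stanislawa predeceased; the 1/4 allotted to Stanislawa's branch passes to Stanislawa's issue by representation.
The 1/4 is divided into 4 equal shares of 1/16 among Kazimierz, Radoslaw, Zofia, Ireneusz.
Kazimierz is living and takes 1/16.
Radoslaw is living and takes 1/16.
Zofia is living and takes 1/16.
Ireneusz is living and takes 1/16.
Oleg is living and takes 1/4.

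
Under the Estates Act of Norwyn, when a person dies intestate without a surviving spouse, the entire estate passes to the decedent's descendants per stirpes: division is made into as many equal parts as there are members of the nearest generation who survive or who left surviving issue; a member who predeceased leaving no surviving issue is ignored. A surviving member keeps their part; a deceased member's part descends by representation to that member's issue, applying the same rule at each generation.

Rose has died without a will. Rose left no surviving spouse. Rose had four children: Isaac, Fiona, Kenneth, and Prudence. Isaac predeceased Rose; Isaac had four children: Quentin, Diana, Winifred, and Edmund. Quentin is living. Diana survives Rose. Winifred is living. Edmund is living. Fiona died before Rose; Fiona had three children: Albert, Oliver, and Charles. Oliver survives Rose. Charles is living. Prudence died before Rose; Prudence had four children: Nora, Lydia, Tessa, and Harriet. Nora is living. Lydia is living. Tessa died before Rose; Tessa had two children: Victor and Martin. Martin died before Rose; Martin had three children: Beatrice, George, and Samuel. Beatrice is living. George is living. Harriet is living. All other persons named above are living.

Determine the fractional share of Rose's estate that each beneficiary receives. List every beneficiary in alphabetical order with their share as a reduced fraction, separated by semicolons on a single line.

There is no surviving spouse, so the entire estate passes to Rose's descendants per stirpes.
The estate is divided into 4 equal shares of 1/4 among Isaac, Fiona, Kenneth, Prudence.
Isaac predeceased; the 1/4 allotted to Isaac's branch passes to Isaac's issue by representation.
The 1/4 is divided into 4 equal shares of 1/16 among Quentin, Diana, Winifred, Edmund.
Quentin is living and takes 1/16.
Diana is living and takes 1/16.
Winifred is living and takes 1/16.
Edmund is living and takes 1/16.
Fiona predeceased; the 1/4 allotted to Fiona's branch passes to Fiona's issue by representation.
The 1/4 is divided into 3 equal shares of 1/12 among Albert, Oliver, Charles.
Albert is living and takes 1/12.
Oliver is living and takes 1/12.
Charles is living and takes 1/12.
Kenneth is living and takes 1/4.
Prudence predeceased; the 1/4 allotted to Prudence's branch passes to Prudence's issue by representation.
The 1/4 is divided into 4 equal shares of 1/16 among Nora, Lydia, Tessa, Harriet.
Nora is living and takes 1/16.
Lydia is living and takes 1/16.
Tessa predeceased; the 1/16 allotted to Tessa's branch passes to Tessa's issue by representation.
The 1/16 is divided into 2 equal shares of 1/32 among Victor, Martin.
Victor is living and takes 1/32.
Martin predeceased; the 1/32 allotted to Martin's branch passes to Martin's issue by representation.
The 1/32 is divided into 3 equal shares of 1/96 among Beatrice, George, Samuel.
Beatrice is living and takes 1/96.
George is living and takes 1/96.
Samuel is living and takes 1/96.
Harriet is living and takes 1/16.

Albert 1/12; Beatrice 1/96; Charles 1/12; Diana 1/16; Edmund 1/16; George 1/96; Harriet 1/16; Kenneth 1/4; Lydia 1/16; Nora 1/16; Oliver 1/12; Quentin 1/16; Samuel 1/96; Victor 1/32; Winifred 1/16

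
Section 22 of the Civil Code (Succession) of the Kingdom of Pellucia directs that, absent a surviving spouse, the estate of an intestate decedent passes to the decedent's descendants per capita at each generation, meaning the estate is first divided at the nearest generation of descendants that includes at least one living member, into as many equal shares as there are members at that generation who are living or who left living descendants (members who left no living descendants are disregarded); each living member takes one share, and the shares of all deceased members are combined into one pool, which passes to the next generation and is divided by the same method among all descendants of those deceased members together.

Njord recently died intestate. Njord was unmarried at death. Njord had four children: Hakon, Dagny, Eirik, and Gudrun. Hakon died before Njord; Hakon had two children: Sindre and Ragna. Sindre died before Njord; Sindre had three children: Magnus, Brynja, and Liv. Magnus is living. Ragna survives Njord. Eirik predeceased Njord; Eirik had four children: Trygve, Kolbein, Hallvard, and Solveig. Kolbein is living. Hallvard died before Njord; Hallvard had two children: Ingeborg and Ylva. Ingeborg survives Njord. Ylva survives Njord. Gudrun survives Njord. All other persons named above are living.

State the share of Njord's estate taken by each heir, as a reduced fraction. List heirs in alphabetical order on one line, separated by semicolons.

There is no surviving spouse, so the entire estate passes to Njord's descendants per capita at each generation.
At generation 1 (Hakon, Dagny, Eirik, Gudrun) there are 4 shares of (1)/4 = 1/4 each.
Living: Dagny and Gudrun — each takes 1/4.
Deceased: Hakon and Eirik. Their combined 1/2 is pooled and carried to generation 2.
At generation 2 (Sindre, Ragna, Trygve, Kolbein, Hallvard, Solveig) there are 6 shares of (1/2)/6 = 1/12 each.
Living: Ragna, Trygve, Kolbein, and Solveig — each takes 1/12.
Deceased: Sindre and Hallvard. Their combined 1/6 is pooled and carried to generation 3.
At generation 3 (Magnus, Brynja, Liv, Ingeborg, Ylva) there are 5 shares of (1/6)/5 = 1/30 each.
Living: Magnus, Brynja, Liv, Ingeborg, and Ylva — each takes 1/30.

Brynja 1/30; Dagny 1/4; Gudrun 1/4; Ingeborg 1/30; Kolbein 1/12; Liv 1/30; Magnus 1/30; Ragna 1/12; Solveig 1/12; Trygve 1/12; Ylva 1/30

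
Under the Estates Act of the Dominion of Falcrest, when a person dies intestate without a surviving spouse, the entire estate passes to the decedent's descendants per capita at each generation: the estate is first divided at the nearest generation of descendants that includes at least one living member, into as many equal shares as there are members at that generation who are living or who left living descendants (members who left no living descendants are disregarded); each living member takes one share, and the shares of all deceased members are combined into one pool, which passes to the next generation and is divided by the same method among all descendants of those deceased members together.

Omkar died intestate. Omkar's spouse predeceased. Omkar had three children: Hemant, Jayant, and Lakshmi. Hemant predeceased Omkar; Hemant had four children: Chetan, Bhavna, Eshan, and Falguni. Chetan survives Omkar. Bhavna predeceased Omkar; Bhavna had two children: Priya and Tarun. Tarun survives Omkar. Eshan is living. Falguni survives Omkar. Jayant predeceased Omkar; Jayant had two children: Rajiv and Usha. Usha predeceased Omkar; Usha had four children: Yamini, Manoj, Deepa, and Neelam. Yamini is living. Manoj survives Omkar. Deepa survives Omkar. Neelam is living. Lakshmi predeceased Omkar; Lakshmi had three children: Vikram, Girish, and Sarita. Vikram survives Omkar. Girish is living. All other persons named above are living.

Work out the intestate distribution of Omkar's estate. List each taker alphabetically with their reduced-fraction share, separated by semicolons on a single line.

There is no surviving spouse, so the entire estate passes to Omkar's descendants per capita at each generation.
No one at generation 1 (Hemant, Jayant, Lakshmi) is living; moving to the next generation.
At generation 2 (Chetan, Bhavna, Eshan, Falguni, Rajiv, Usha, Vikram, Girish, Sarita) there are 9 shares of (1)/9 = 1/9 each.
Living: Chetan, Eshan, Falguni, Rajiv, Vikram, Girish, and Sarita — each takes 1/9.
Deceased: Bhavna and Usha. Their combined 2/9 is pooled and carried to generation 3.
At generation 3 (Priya, Tarun, Yamini, Manoj, Deepa, Neelam) there are 6 shares of (2/9)/6 = 1/27 each.
Living: Priya, Tarun, Yamini, Manoj, Deepa, and Neelam — each takes 1/27.

Chetan 1/9; Deepa 1/27; Eshan 1/9; Falguni 1/9; Girish 1/9; Manoj 1/27; Neelam 1/27; Priya 1/27; Rajiv 1/9; Sarita 1/9; Tarun 1/27; Vikram 1/9; Yamini 1/27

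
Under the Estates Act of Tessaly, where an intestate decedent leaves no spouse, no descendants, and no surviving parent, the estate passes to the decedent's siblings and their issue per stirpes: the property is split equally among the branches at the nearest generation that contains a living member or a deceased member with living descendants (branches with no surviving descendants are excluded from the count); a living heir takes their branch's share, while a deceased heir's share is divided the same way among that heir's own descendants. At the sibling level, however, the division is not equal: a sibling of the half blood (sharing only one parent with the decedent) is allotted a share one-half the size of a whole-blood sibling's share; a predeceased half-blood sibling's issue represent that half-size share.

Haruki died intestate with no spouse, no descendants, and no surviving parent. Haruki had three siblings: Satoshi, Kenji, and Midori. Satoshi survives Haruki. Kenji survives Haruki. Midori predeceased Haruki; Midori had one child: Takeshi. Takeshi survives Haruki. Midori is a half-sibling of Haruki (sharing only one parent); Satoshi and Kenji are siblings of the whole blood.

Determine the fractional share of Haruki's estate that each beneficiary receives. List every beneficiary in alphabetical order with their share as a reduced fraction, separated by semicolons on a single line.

Kenji 2/5; Satoshi 2/5; Takeshi 1/5

No spouse, descendants, or parent survives, so the estate passes to Haruki's siblings per stirpes.
Half-blood siblings count for one-half the weight of whole-blood siblings at the initial division.
Dividing 1 in proportion to weights (total weight 5/2): Satoshi (weight 1) → 2/5; Kenji (weight 1) → 2/5; Midori (weight 1/2) → 1/5.
Satoshi is living and takes 2/5.
Kenji is living and takes 2/5.
Midori predeceased; the 1/5 allotted to Midori's branch passes to Midori's issue by representation.
Takeshi is the sole taker at this level and receives the full 1/5.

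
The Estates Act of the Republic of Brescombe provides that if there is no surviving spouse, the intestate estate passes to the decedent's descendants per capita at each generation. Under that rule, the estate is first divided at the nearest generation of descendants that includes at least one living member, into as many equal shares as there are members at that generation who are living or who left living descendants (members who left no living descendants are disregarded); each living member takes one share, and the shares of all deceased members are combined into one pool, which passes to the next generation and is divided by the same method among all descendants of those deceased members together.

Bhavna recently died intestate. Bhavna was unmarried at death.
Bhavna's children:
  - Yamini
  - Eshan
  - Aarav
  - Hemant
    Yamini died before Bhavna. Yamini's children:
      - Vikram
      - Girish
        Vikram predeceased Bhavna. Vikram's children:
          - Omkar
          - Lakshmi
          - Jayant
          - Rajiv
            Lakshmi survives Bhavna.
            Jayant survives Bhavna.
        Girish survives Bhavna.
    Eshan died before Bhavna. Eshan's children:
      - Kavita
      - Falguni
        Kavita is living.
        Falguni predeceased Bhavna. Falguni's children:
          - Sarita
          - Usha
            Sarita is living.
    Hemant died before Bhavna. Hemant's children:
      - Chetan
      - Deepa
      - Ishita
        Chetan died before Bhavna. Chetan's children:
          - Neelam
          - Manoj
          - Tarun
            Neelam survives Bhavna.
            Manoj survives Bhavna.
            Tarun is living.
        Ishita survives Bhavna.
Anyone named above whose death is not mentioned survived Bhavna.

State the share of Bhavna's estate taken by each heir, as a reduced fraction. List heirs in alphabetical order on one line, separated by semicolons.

Aarav 1/4; Deepa 3/28; Girish 3/28; Ishita 3/28; Jayant 1/28; Kavita 3/28; Lakshmi 1/28; Manoj 1/28; Neelam 1/28; Omkar 1/28; Rajiv 1/28; Sarita 1/28; Tarun 1/28; Usha 1/28

There is no surviving spouse, so the entire estate passes to Bhavna's descendants per capita at each generation.
At generation 1 (Yamini, Eshan, Aarav, Hemant) there are 4 shares of (1)/4 = 1/4 each.
Living: Aarav — each takes 1/4.
Deceased: Yamini, Eshan, and Hemant. Their combined 3/4 is pooled and carried to generation 2.
At generation 2 (Vikram, Girish, Kavita, Falguni, Chetan, Deepa, Ishita) there are 7 shares of (3/4)/7 = 3/28 each.
Living: Girish, Kavita, Deepa, and Ishita — each takes 3/28.
Deceased: Vikram, Falguni, and Chetan. Their combined 9/28 is pooled and carried to generation 3.
At generation 3 (Omkar, Lakshmi, Jayant, Rajiv, Sarita, Usha, Neelam, Manoj, Tarun) there are 9 shares of (9/28)/9 = 1/28 each.
Living: Omkar, Lakshmi, Jayant, Rajiv, Sarita, Usha, Neelam, Manoj, and Tarun — each takes 1/28.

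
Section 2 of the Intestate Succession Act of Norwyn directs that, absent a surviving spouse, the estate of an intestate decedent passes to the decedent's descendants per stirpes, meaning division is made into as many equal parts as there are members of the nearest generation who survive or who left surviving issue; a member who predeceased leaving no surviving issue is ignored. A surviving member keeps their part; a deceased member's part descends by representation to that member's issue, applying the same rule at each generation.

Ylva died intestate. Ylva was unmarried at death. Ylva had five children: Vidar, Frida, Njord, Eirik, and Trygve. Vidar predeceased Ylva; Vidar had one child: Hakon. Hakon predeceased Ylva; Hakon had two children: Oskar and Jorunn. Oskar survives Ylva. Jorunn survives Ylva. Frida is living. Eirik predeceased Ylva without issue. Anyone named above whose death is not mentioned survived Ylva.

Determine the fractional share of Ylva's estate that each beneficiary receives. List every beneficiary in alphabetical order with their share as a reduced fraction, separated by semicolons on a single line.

Frida 1/4; Jorunn 1/8; Njord 1/4; Oskar 1/8; Trygve 1/4

There is no surviving spouse, so the entire estate passes to Ylva's descendants per stirpes.
Eirik left no surviving issue, so that branch lapses and is disregarded.
The estate is divided into 4 equal shares of 1/4 among Vidar, Frida, Njord, Trygve.
Vidar predeceased; the 1/4 allotted to Vidar's branch passes to Vidar's issue by representation.
Hakon's line is the sole branch at this level, so the full 1/4 passes to Hakon's issue by representation.
The 1/4 is divided into 2 equal shares of 1/8 among Oskar, Jorunn.
Oskar is living and takes 1/8.
Jorunn is living and takes 1/8.
Frida is living and takes 1/4.
Njord is living and takes 1/4.
Trygve is living and takes 1/4.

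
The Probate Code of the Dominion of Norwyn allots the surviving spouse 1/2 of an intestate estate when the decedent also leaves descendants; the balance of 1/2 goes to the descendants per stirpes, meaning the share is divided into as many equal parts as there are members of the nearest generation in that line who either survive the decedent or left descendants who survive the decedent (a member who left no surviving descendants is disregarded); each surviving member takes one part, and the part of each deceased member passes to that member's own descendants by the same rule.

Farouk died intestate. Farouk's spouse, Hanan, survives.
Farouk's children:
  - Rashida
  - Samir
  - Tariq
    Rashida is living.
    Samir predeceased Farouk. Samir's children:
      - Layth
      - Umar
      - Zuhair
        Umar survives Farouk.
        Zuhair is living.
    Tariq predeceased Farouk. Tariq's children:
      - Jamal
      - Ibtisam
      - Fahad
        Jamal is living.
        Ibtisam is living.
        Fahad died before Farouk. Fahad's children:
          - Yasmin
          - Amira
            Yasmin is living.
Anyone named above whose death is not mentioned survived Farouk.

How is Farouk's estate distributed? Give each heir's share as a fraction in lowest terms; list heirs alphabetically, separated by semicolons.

Hanan, as surviving spouse, takes 1/2.
The remaining 1/2 passes to Farouk's descendants per stirpes.
The 1/2 is divided into 3 equal shares of 1/6 among Rashida, Samir, Tariq.
Rashida is living and takes 1/6.
Samir predeceased; the 1/6 allotted to Samir's branch passes to Samir's issue by representation.
The 1/6 is divided into 3 equal shares of 1/18 among Layth, Umar, Zuhair.
Layth is living and takes 1/18.
Umar is living and takes 1/18.
Zuhair is living and takes 1/18.
Tariq predeceased; the 1/6 allotted to Tariq's branch passes to Tariq's issue by representation.
The 1/6 is divided into 3 equal shares of 1/18 among Jamal, Ibtisam, Fahad.
Jamal is living and takes 1/18.
Ibtisam is living and takes 1/18.
Fahad predeceased; the 1/18 allotted to Fahad's branch passes to Fahad's issue by representation.
The 1/18 is divided into 2 equal shares of 1/36 among Yasmin, Amira.
Yasmin is living and takes 1/36.
Amira is living and takes 1/36.

Amira 1/36; Hanan 1/2; Ibtisam 1/18; Jamal 1/18; Layth 1/18; Rashida 1/6; Umar 1/18; Yasmin 1/36; Zuhair 1/18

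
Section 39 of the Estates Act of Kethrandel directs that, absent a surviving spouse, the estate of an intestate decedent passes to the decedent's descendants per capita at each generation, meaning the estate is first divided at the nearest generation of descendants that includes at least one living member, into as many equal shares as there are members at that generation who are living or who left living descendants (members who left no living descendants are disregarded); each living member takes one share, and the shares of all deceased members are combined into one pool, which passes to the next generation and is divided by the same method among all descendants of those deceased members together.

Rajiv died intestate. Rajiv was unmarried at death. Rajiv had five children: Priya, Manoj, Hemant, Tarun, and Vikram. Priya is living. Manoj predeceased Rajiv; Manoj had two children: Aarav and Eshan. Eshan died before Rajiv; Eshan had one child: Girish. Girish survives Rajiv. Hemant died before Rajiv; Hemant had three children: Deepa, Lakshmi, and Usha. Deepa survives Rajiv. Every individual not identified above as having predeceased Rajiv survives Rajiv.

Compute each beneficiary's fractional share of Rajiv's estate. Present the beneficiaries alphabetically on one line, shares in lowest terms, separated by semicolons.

Aarav 2/25; Deepa 2/25; Girish 2/25; Lakshmi 2/25; Priya 1/5; Tarun 1/5; Usha 2/25; Vikram 1/5

There is no surviving spouse, so the entire estate passes to Rajiv's descendants per capita at each generation.
At generation 1 (Priya, Manoj, Hemant, Tarun, Vikram) there are 5 shares of (1)/5 = 1/5 each.
Living: Priya, Tarun, and Vikram — each takes 1/5.
Deceased: Manoj and Hemant. Their combined 2/5 is pooled and carried to generation 2.
At generation 2 (Aarav, Eshan, Deepa, Lakshmi, Usha) there are 5 shares of (2/5)/5 = 2/25 each.
Living: Aarav, Deepa, Lakshmi, and Usha — each takes 2/25.
Deceased: Eshan. That 2/25 share is carried to generation 3.
At generation 3 (Girish) there are 1 shares of (2/25)/1 = 2/25 each.
Living: Girish — each takes 2/25.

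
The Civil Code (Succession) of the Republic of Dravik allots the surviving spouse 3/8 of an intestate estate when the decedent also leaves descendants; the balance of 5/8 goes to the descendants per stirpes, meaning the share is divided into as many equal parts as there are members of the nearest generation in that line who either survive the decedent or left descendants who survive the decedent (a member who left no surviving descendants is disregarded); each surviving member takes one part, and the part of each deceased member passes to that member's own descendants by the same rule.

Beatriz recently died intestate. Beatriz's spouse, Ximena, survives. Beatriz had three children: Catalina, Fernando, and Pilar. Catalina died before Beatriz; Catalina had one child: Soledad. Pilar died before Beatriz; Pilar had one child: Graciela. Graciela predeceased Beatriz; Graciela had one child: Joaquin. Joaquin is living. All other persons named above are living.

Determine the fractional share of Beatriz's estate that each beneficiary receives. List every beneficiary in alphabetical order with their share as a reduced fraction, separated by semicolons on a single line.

Fernando 5/24; Joaquin 5/24; Soledad 5/24; Ximena 3/8

Ximena, as surviving spouse, takes 3/8.
The remaining 5/8 passes to Beatriz's descendants per stirpes.
The 5/8 is divided into 3 equal shares of 5/24 among Catalina, Fernando, Pilar.
Catalina predeceased; the 5/24 allotted to Catalina's branch passes to Catalina's issue by representation.
Soledad is the sole taker at this level and receives the full 5/24.
Fernando is living and takes 5/24.
Pilar predeceased; the 5/24 allotted to Pilar's branch passes to Pilar's issue by representation.
Graciela's line is the sole branch at this level, so the full 5/24 passes to Graciela's issue by representation.
Joaquin is the sole taker at this level and receives the full 5/24.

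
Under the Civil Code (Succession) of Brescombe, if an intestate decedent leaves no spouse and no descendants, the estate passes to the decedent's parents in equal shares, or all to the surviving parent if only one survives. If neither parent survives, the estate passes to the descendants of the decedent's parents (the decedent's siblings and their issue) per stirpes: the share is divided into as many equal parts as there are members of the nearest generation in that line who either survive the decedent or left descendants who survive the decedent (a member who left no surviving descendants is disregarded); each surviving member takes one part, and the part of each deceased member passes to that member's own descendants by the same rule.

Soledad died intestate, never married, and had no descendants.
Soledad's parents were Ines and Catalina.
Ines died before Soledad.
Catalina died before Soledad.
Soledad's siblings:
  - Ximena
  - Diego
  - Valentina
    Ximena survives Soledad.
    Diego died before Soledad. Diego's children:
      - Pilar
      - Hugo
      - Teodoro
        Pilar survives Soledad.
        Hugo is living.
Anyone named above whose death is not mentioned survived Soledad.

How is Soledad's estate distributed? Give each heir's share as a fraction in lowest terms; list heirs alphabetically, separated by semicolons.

Hugo 1/9; Pilar 1/9; Teodoro 1/9; Valentina 1/3; Ximena 1/3

Neither parent survives and there are no descendants, so the estate passes to Soledad's siblings and their issue per stirpes.
The estate is divided into 3 equal shares of 1/3 among Ximena, Diego, Valentina.
Ximena is living and takes 1/3.
Diego predeceased; the 1/3 allotted to Diego's branch passes to Diego's issue by representation.
The 1/3 is divided into 3 equal shares of 1/9 among Pilar, Hugo, Teodoro.
Pilar is living and takes 1/9.
Hugo is living and takes 1/9.
Teodoro is living and takes 1/9.
Valentina is living and takes 1/3.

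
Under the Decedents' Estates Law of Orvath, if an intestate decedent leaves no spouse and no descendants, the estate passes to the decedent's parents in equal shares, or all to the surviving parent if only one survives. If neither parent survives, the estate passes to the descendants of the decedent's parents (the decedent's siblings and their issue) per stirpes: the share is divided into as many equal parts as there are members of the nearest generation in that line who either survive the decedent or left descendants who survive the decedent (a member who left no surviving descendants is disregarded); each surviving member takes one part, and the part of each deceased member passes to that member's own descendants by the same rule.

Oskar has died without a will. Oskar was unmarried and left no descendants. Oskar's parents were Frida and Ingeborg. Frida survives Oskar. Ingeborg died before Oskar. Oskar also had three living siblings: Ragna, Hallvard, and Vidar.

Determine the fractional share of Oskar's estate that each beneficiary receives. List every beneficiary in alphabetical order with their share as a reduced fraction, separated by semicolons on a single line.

Only one parent, Frida, survives, so Frida takes the entire estate. The siblings take nothing because a surviving parent has priority.

Frida 1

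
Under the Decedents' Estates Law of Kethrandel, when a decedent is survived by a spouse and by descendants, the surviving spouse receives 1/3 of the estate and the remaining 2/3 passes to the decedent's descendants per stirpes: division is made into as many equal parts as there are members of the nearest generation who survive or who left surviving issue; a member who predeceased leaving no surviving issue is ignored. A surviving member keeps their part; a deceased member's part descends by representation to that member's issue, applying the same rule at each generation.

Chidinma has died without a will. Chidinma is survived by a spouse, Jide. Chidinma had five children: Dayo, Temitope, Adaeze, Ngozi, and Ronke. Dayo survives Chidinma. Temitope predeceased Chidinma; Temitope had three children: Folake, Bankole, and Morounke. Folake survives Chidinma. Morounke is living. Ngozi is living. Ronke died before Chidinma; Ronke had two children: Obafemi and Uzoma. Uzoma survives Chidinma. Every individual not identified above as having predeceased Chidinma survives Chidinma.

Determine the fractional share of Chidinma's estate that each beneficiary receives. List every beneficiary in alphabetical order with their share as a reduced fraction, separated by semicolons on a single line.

Jide, as surviving spouse, takes 1/3.
The remaining 2/3 passes to Chidinma's descendants per stirpes.
The 2/3 is divided into 5 equal shares of 2/15 among Dayo, Temitope, Adaeze, Ngozi, Ronke.
Dayo is living and takes 2/15.
Temitope predeceased; the 2/15 allotted to Temitope's branch passes to Temitope's issue by representation.
The 2/15 is divided into 3 equal shares of 2/45 among Folake, Bankole, Morounke.
Folake is living and takes 2/45.
Bankole is living and takes 2/45.
Morounke is living and takes 2/45.
Adaeze is living and takes 2/15.
Ngozi is living and takes 2/15.
Ronke predeceased; the 2/15 allotted to Ronke's branch passes to Ronke's issue by representation.
The 2/15 is divided into 2 equal shares of 1/15 among Obafemi, Uzoma.
Obafemi is living and takes 1/15.
Uzoma is living and takes 1/15.

Adaeze 2/15; Bankole 2/45; Dayo 2/15; Folake 2/45; Jide 1/3; Morounke 2/45; Ngozi 2/15; Obafemi 1/15; Uzoma 1/15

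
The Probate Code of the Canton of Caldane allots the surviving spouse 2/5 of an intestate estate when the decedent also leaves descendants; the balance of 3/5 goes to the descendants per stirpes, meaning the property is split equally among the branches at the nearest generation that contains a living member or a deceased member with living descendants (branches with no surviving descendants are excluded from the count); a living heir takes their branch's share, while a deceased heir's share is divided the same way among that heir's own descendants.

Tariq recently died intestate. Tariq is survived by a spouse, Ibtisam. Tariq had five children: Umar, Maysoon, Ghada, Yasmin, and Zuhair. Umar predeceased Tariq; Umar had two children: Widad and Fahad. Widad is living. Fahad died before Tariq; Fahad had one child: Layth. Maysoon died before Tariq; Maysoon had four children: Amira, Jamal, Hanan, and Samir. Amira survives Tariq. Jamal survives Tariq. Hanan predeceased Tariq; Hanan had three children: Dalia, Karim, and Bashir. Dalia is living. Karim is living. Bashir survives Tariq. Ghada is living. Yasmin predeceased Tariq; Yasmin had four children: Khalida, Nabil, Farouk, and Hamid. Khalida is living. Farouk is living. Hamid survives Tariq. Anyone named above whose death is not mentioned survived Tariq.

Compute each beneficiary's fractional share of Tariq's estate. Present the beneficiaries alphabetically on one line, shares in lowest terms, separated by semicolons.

Ibtisam, as surviving spouse, takes 2/5.
The remaining 3/5 passes to Tariq's descendants per stirpes.
The 3/5 is divided into 5 equal shares of 3/25 among Umar, Maysoon, Ghada, Yasmin, Zuhair.
Umar predeceased; the 3/25 allotted to Umar's branch passes to Umar's issue by representation.
The 3/25 is divided into 2 equal shares of 3/50 among Widad, Fahad.
Widad is living and takes 3/50.
Fahad predeceased; the 3/50 allotted to Fahad's branch passes to Fahad's issue by representation.
Layth is the sole taker at this level and receives the full 3/50.
Maysoon predeceased; the 3/25 allotted to Maysoon's branch passes to Maysoon's issue by representation.
The 3/25 is divided into 4 equal shares of 3/100 among Amira, Jamal, Hanan, Samir.
Amira is living and takes 3/100.
Jamal is living and takes 3/100.
Hanan predeceased; the 3/100 allotted to Hanan's branch passes to Hanan's issue by representation.
The 3/100 is divided into 3 equal shares of 1/100 among Dalia, Karim, Bashir.
Dalia is living and takes 1/100.
Karim is living and takes 1/100.
Bashir is living and takes 1/100.
Samir is living and takes 3/100.
Ghada is living and takes 3/25.
Yasmin predeceased; the 3/25 allotted to Yasmin's branch passes to Yasmin's issue by representation.
The 3/25 is divided into 4 equal shares of 3/100 among Khalida, Nabil, Farouk, Hamid.
Khalida is living and takes 3/100.
Nabil is living and takes 3/100.
Farouk is living and takes 3/100.
Hamid is living and takes 3/100.
Zuhair is living and takes 3/25.

Amira 3/100; Bashir 1/100; Dalia 1/100; Farouk 3/100; Ghada 3/25; Hamid 3/100; Ibtisam 2/5; Jamal 3/100; Karim 1/100; Khalida 3/100; Layth 3/50; Nabil 3/100; Samir 3/100; Widad 3/50; Zuhair 3/25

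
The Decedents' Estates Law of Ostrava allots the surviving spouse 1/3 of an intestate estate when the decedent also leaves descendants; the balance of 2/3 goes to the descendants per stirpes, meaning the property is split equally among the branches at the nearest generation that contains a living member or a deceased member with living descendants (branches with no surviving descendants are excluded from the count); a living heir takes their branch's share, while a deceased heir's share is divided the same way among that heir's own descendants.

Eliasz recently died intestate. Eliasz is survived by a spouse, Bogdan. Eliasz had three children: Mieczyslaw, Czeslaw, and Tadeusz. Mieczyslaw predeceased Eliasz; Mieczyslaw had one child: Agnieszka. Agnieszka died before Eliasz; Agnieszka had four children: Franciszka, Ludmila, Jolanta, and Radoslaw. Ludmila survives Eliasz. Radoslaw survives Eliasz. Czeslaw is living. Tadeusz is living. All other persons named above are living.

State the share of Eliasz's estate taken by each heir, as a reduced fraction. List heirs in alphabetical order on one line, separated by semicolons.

Bogdan, as surviving spouse, takes 1/3.
The remaining 2/3 passes to Eliasz's descendants per stirpes.
The 2/3 is divided into 3 equal shares of 2/9 among Mieczyslaw, Czeslaw, Tadeusz.
Mieczyslaw predeceased; the 2/9 allotted to Mieczyslaw's branch passes to Mieczyslaw's issue by representation.
Agnieszka's line is the sole branch at this level, so the full 2/9 passes to Agnieszka's issue by representation.
The 2/9 is divided into 4 equal shares of 1/18 among Franciszka, Ludmila, Jolanta, Radoslaw.
Franciszka is living and takes 1/18.
Ludmila is living and takes 1/18.
Jolanta is living and takes 1/18.
Radoslaw is living and takes 1/18.
Czeslaw is living and takes 2/9.
Tadeusz is living and takes 2/9.

Bogdan 1/3; Czeslaw 2/9; Franciszka 1/18; Jolanta 1/18; Ludmila 1/18; Radoslaw 1/18; Tadeusz 2/9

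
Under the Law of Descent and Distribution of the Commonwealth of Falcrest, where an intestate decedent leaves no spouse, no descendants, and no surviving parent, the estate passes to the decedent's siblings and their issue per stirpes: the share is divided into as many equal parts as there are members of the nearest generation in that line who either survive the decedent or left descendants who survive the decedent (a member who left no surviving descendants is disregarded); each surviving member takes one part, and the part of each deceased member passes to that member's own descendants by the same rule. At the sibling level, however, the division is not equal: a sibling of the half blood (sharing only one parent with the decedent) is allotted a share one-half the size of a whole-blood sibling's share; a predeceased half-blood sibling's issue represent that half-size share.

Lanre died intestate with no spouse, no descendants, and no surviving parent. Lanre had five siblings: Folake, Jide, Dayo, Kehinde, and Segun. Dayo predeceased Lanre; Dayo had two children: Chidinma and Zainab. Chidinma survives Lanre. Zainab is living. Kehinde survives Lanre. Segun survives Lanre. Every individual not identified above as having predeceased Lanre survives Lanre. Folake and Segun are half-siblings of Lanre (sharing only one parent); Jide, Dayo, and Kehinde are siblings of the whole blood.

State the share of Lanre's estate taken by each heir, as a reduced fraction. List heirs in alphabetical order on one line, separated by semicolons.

No spouse, descendants, or parent survives, so the estate passes to Lanre's siblings per stirpes.
Half-blood siblings count for one-half the weight of whole-blood siblings at the initial division.
Dividing 1 in proportion to weights (total weight 4): Folake (weight 1/2) → 1/8; Jide (weight 1) → 1/4; Dayo (weight 1) → 1/4; Kehinde (weight 1) → 1/4; Segun (weight 1/2) → 1/8.
Folake is living and takes 1/8.
Jide is living and takes 1/4.
Dayo predeceased; the 1/4 allotted to Dayo's branch passes to Dayo's issue by representation.
The 1/4 is divided into 2 equal shares of 1/8 among Chidinma, Zainab.
Chidinma is living and takes 1/8.
Zainab is living and takes 1/8.
Kehinde is living and takes 1/4.
Segun is living and takes 1/8.

Chidinma 1/8; Folake 1/8; Jide 1/4; Kehinde 1/4; Segun 1/8; Zainab 1/8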